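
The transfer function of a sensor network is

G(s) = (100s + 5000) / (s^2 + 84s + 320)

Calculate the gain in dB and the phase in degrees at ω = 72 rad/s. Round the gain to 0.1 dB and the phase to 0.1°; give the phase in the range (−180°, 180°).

1.1 dB, -73.6°

Substitute s = j72:
Numerator: 100(j72) + 5000 = 5000 + j7200
Denominator: (j72)^2 + 84(j72) + 320 = -4864 + j6048
|N| = √(5000² + 7200²) ≈ 8765.8, ∠N ≈ 55.22°
|D| = √(4864² + 6048²) ≈ 7761.2, ∠D ≈ 128.81°
|G| = 8765.8 / 7761.2 ≈ 1.1294
Gain = 20 log₁₀(1.1294) ≈ 1.06 dB
∠G = 55.22° − 128.81° = -73.59°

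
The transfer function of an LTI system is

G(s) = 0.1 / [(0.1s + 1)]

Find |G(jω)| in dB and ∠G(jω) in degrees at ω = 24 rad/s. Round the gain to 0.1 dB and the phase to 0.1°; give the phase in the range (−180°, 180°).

At ω = 24 rad/s:
pole (1 + j24·0.1) = 1 + j2.4 → |·| ≈ 2.6, ∠ ≈ 67.38°
|G| = 0.1 · 1 / (2.6) ≈ 0.038462
Gain = 20 log₁₀(0.038462) ≈ -28.30 dB
∠G = (0°) − (67.38°) = -67.38°

-28.3 dB, -67.4°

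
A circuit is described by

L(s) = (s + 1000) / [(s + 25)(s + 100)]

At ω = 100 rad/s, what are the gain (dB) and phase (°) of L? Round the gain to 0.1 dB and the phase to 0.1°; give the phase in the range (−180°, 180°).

-23.2 dB, -115.3°

At s = jω = j100:
zero (s+1000): 1000 + j100 → |·| = √(1000²+100²) = √1010000 ≈ 1005, ∠ = arctan(100/1000) ≈ 5.71°
pole (s+25): 25 + j100 → |·| = √(25²+100²) = √10625 ≈ 103.08, ∠ = arctan(100/25) ≈ 75.96°
pole (s+100): 100 + j100 → |·| = √(100²+100²) = √20000 ≈ 141.42, ∠ = arctan(100/100) ≈ 45.00°
|L| = 1 · 1005 / 14578 ≈ 0.068939
Gain = 20 log₁₀(0.068939) ≈ -23.23 dB
∠L = 5.71° − 120.96° = -115.25°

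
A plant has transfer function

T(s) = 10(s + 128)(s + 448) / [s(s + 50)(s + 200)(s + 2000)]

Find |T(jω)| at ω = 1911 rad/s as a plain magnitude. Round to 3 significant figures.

At s = jω = j1911:
zero (s+128): 128 + j1911 → |·| = √(128²+1911²) = √3668305 ≈ 1915.3, ∠ = arctan(1911/128) ≈ 86.17°
zero (s+448): 448 + j1911 → |·| = √(448²+1911²) = √3852625 ≈ 1962.8, ∠ = arctan(1911/448) ≈ 76.81°
pole (s+50): 50 + j1911 → |·| = √(50²+1911²) = √3654421 ≈ 1911.7, ∠ = arctan(1911/50) ≈ 88.50°
pole (s+200): 200 + j1911 → |·| = √(200²+1911²) = √3691921 ≈ 1921.4, ∠ = arctan(1911/200) ≈ 84.03°
pole (s+2000): 2000 + j1911 → |·| = √(2000²+1911²) = √7651921 ≈ 2766.2, ∠ = arctan(1911/2000) ≈ 43.70°
pole at origin: |s| = 1911, ∠ = 90.00° (in denominator)
|T| = 10 · 3.7594e+06 / 1.9417e+13 ≈ 1.9361e-06

1.94e-06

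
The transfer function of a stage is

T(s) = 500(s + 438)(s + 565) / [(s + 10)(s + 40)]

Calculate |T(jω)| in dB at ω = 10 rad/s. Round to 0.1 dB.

106.5 dB

At s = jω = j10:
zero (s+438): 438 + j10 → |·| = √(438²+10²) = √191944 ≈ 438.11, ∠ = arctan(10/438) ≈ 1.31°
zero (s+565): 565 + j10 → |·| = √(565²+10²) = √319325 ≈ 565.09, ∠ = arctan(10/565) ≈ 1.01°
pole (s+10): 10 + j10 → |·| = √(10²+10²) = √200 ≈ 14.142, ∠ = arctan(10/10) ≈ 45.00°
pole (s+40): 40 + j10 → |·| = √(40²+10²) = √1700 ≈ 41.231, ∠ = arctan(10/40) ≈ 14.04°
|T| = 500 · 2.4757e+05 / 583.09 ≈ 2.1229e+05
Gain = 20 log₁₀(2.1229e+05) ≈ 106.54 dB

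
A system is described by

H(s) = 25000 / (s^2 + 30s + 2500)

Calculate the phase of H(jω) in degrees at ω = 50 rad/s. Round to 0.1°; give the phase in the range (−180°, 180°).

At s = jω = j50:
quadratic: (j50)² + 30·j50 + 2500 = 0 + j1500 → |·| ≈ 1500, ∠ ≈ 90.00°
∠H = 0.00° − 90.00° = -90.00°

-90.0°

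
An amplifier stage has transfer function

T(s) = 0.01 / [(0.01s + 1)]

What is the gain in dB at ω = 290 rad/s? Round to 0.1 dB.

-49.7 dB

At ω = 290 rad/s:
pole (1 + j290·0.01) = 1 + j2.9 → |·| ≈ 3.0676, ∠ ≈ 70.97°
|T| = 0.01 · 1 / (3.0676) ≈ 0.0032599
Gain = 20 log₁₀(0.0032599) ≈ -49.74 dB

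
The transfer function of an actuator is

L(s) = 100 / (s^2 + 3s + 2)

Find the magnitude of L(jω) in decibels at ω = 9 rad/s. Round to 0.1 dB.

Substitute s = j9:
Numerator: 100 = 100 + j0
Denominator: (j9)^2 + 3(j9) + 2 = -79 + j27
|N| = √(100² + 0²) ≈ 100, ∠N ≈ 0.00°
|D| = √(79² + 27²) ≈ 83.487, ∠D ≈ 161.13°
|L| = 100 / 83.487 ≈ 1.1978
Gain = 20 log₁₀(1.1978) ≈ 1.57 dB

1.6 dB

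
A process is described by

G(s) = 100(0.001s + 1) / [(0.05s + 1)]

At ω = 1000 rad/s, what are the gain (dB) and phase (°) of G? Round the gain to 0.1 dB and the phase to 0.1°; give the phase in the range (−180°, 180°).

9.0 dB, -43.9°

At ω = 1000 rad/s:
zero (1 + j1000·0.001) = 1 + j1 → |·| ≈ 1.4142, ∠ ≈ 45.00°
pole (1 + j1000·0.05) = 1 + j50 → |·| ≈ 50.01, ∠ ≈ 88.85°
|G| = 100 · 1.4142 / (50.01) ≈ 2.8278
Gain = 20 log₁₀(2.8278) ≈ 9.03 dB
∠G = (45.00°) − (88.85°) = -43.85°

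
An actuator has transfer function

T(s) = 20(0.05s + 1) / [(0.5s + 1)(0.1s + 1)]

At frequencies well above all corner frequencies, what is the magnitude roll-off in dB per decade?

-20 dB/decade

Each pole contributes −20 dB/decade at high frequency; each zero contributes +20 dB/decade.
Net: 1 zero(s) − 2 pole(s) → -20 dB/decade.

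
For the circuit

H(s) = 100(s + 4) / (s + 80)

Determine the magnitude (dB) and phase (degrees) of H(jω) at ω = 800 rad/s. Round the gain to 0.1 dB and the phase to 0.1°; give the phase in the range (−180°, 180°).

40.0 dB, 5.4°

At s = jω = j800:
zero (s+4): 4 + j800 → |·| = √(4²+800²) = √640016 ≈ 800.01, ∠ = arctan(800/4) ≈ 89.71°
pole (s+80): 80 + j800 → |·| = √(80²+800²) = √646400 ≈ 803.99, ∠ = arctan(800/80) ≈ 84.29°
|H| = 100 · 800.01 / 803.99 ≈ 99.505
Gain = 20 log₁₀(99.505) ≈ 39.96 dB
∠H = 89.71° − 84.29° = 5.42°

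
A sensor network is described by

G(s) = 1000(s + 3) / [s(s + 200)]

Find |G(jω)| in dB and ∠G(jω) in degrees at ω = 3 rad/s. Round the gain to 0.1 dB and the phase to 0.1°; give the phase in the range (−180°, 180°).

17.0 dB, -45.9°

At s = jω = j3:
zero (s+3): 3 + j3 → |·| = √(3²+3²) = √18 ≈ 4.2426, ∠ = arctan(3/3) ≈ 45.00°
pole (s+200): 200 + j3 → |·| = √(200²+3²) = √40009 ≈ 200.02, ∠ = arctan(3/200) ≈ 0.86°
pole at origin: |s| = 3, ∠ = 90.00° (in denominator)
|G| = 1000 · 4.2426 / 600.06 ≈ 7.0703
Gain = 20 log₁₀(7.0703) ≈ 16.99 dB
∠G = 45.00° − 90.86° = -45.86°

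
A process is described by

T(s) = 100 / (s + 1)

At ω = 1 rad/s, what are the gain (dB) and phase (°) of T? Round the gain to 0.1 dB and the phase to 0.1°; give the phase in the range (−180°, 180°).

37.0 dB, -45.0°

Substitute s = j1:
Numerator: 100 = 100 + j0
Denominator: (j1) + 1 = 1 + j1
|N| = √(100² + 0²) ≈ 100, ∠N ≈ 0.00°
|D| = √(1² + 1²) ≈ 1.4142, ∠D ≈ 45.00°
|T| = 100 / 1.4142 ≈ 70.711
Gain = 20 log₁₀(70.711) ≈ 36.99 dB
∠T = 0.00° − 45.00° = -45.00°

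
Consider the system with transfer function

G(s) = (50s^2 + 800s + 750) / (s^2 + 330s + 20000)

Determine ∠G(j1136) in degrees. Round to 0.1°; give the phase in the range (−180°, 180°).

Substitute s = j1136:
Numerator: 50(j1136)^2 + 800(j1136) + 750 = -64524050 + j908800
Denominator: (j1136)^2 + 330(j1136) + 20000 = -1270496 + j374880
|N| = √(64524050² + 908800²) ≈ 6.453e+07, ∠N ≈ 179.19°
|D| = √(1270496² + 374880²) ≈ 1.3246e+06, ∠D ≈ 163.56°
∠G = 179.19° − 163.56° = 15.63°

15.6°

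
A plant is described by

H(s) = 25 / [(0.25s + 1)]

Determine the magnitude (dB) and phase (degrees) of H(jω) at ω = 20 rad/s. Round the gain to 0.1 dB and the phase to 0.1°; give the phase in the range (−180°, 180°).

At ω = 20 rad/s:
pole (1 + j20·0.25) = 1 + j5 → |·| ≈ 5.099, ∠ ≈ 78.69°
|H| = 25 · 1 / (5.099) ≈ 4.9029
Gain = 20 log₁₀(4.9029) ≈ 13.81 dB
∠H = (0°) − (78.69°) = -78.69°

13.8 dB, -78.7°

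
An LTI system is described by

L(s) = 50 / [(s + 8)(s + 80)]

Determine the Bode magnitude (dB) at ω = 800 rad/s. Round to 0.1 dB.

At s = jω = j800:
pole (s+8): 8 + j800 → |·| = √(8²+800²) = √640064 ≈ 800.04, ∠ = arctan(800/8) ≈ 89.43°
pole (s+80): 80 + j800 → |·| = √(80²+800²) = √646400 ≈ 803.99, ∠ = arctan(800/80) ≈ 84.29°
|L| = 50 / 6.4322e+05 ≈ 7.7734e-05
Gain = 20 log₁₀(7.7734e-05) ≈ -82.19 dB

-82.2 dB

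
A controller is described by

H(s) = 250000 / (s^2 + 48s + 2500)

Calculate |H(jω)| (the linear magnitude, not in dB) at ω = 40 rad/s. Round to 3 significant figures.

118

At s = jω = j40:
quadratic: (j40)² + 48·j40 + 2500 = 900 + j1920 → |·| ≈ 2120.5, ∠ ≈ 64.89°
|H| = 250000 / 2120.5 ≈ 117.9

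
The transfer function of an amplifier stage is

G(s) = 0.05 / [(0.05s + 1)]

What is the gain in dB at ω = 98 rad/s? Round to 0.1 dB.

-40.0 dB

At ω = 98 rad/s:
pole (1 + j98·0.05) = 1 + j4.9 → |·| ≈ 5.001, ∠ ≈ 78.47°
|G| = 0.05 · 1 / (5.001) ≈ 0.009998
Gain = 20 log₁₀(0.009998) ≈ -40.00 dB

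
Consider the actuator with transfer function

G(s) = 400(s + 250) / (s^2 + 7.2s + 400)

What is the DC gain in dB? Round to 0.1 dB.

48.0 dB

G(0) = 400·250 / 400 = 250
20 log₁₀(250) ≈ 47.96 dB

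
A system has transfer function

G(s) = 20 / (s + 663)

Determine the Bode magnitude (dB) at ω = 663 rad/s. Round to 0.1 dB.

At s = jω = j663:
pole (s+663): 663 + j663 → |·| = √(663²+663²) = √879138 ≈ 937.62, ∠ = arctan(663/663) ≈ 45.00°
|G| = 20 / 937.62 ≈ 0.021331
Gain = 20 log₁₀(0.021331) ≈ -33.42 dB

-33.4 dB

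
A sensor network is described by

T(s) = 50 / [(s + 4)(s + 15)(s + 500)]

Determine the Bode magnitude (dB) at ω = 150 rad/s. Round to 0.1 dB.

-107.5 dB

At s = jω = j150:
pole (s+4): 4 + j150 → |·| = √(4²+150²) = √22516 ≈ 150.05, ∠ = arctan(150/4) ≈ 88.47°
pole (s+15): 15 + j150 → |·| = √(15²+150²) = √22725 ≈ 150.75, ∠ = arctan(150/15) ≈ 84.29°
pole (s+500): 500 + j150 → |·| = √(500²+150²) = √272500 ≈ 522.02, ∠ = arctan(150/500) ≈ 16.70°
|T| = 50 / 1.1808e+07 ≈ 4.2344e-06
Gain = 20 log₁₀(4.2344e-06) ≈ -107.46 dB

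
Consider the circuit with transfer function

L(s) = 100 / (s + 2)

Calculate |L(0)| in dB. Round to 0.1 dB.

L(0) = 100 / (2) = 50
20 log₁₀(50) ≈ 33.98 dB

34.0 dB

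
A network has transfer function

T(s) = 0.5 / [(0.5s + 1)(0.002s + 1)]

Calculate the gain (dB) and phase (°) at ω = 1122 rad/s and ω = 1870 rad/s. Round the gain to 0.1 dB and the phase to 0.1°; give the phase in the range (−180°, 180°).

ω = 1122: -68.8 dB, -155.9°; ω = 1870: -77.2 dB, -165.0°

At ω = 1122 rad/s:
pole (1 + j1122·0.5) = 1 + j561 → |·| ≈ 561, ∠ ≈ 89.90°
pole (1 + j1122·0.002) = 1 + j2.244 → |·| ≈ 2.4567, ∠ ≈ 65.98°
|T| = 0.5 · 1 / (561 · 2.4567) ≈ 0.00036279
Gain = 20 log₁₀(0.00036279) ≈ -68.81 dB
∠T = (0°) − (89.90° + 65.98°) = -155.88°

At ω = 1870 rad/s:
pole (1 + j1870·0.5) = 1 + j935 → |·| ≈ 935, ∠ ≈ 89.94°
pole (1 + j1870·0.002) = 1 + j3.74 → |·| ≈ 3.8714, ∠ ≈ 75.03°
|T| = 0.5 · 1 / (935 · 3.8714) ≈ 0.00013813
Gain = 20 log₁₀(0.00013813) ≈ -77.19 dB
∠T = (0°) − (89.94° + 75.03°) = -164.97°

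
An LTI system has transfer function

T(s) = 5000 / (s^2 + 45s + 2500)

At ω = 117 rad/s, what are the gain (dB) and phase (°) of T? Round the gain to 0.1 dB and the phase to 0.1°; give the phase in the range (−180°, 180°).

-7.9 dB, -154.8°

At s = jω = j117:
quadratic: (j117)² + 45·j117 + 2500 = -11189 + j5265 → |·| ≈ 12366, ∠ ≈ 154.80°
|T| = 5000 / 12366 ≈ 0.40433
Gain = 20 log₁₀(0.40433) ≈ -7.87 dB
∠T = 0.00° − 154.80° = -154.80°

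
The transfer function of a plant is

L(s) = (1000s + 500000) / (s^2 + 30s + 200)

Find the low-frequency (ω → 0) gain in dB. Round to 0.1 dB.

L(0) = 500000 / 200 = 2500
20 log₁₀(2500) ≈ 67.96 dB

68.0 dB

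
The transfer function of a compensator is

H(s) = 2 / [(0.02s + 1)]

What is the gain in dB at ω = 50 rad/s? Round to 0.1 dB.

At ω = 50 rad/s:
pole (1 + j50·0.02) = 1 + j1 → |·| ≈ 1.4142, ∠ ≈ 45.00°
|H| = 2 · 1 / (1.4142) ≈ 1.4142
Gain = 20 log₁₀(1.4142) ≈ 3.01 dB

3.0 dB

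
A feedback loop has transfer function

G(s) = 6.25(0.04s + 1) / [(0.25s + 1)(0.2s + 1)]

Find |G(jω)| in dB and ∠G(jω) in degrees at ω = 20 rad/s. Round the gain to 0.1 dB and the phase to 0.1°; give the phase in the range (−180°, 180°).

-8.4 dB, -116.0°

At ω = 20 rad/s:
zero (1 + j20·0.04) = 1 + j0.8 → |·| ≈ 1.2806, ∠ ≈ 38.66°
pole (1 + j20·0.25) = 1 + j5 → |·| ≈ 5.099, ∠ ≈ 78.69°
pole (1 + j20·0.2) = 1 + j4 → |·| ≈ 4.1231, ∠ ≈ 75.96°
|G| = 6.25 · 1.2806 / (5.099 · 4.1231) ≈ 0.3807
Gain = 20 log₁₀(0.3807) ≈ -8.39 dB
∠G = (38.66°) − (78.69° + 75.96°) = -115.99°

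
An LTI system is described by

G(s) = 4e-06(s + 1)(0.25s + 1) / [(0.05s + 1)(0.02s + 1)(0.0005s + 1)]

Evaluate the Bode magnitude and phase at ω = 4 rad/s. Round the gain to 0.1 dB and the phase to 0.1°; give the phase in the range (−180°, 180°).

At ω = 4 rad/s:
zero (1 + j4·1) = 1 + j4 → |·| ≈ 4.1231, ∠ ≈ 75.96°
zero (1 + j4·0.25) = 1 + j1 → |·| ≈ 1.4142, ∠ ≈ 45.00°
pole (1 + j4·0.05) = 1 + j0.2 → |·| ≈ 1.0198, ∠ ≈ 11.31°
pole (1 + j4·0.02) = 1 + j0.08 → |·| ≈ 1.0032, ∠ ≈ 4.57°
pole (1 + j4·0.0005) = 1 + j0.002 → |·| ≈ 1, ∠ ≈ 0.11°
|G| = 4e-06 · 4.1231 · 1.4142 / (1.0198 · 1.0032 · 1) ≈ 2.2798e-05
Gain = 20 log₁₀(2.2798e-05) ≈ -92.84 dB
∠G = (75.96° + 45.00°) − (11.31° + 4.57° + 0.11°) = 104.97°

-92.8 dB, 105.0°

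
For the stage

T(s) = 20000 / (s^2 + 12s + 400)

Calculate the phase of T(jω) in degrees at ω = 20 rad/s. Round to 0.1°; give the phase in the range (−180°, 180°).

-90.0°

At s = jω = j20:
quadratic: (j20)² + 12·j20 + 400 = 0 + j240 → |·| ≈ 240, ∠ ≈ 90.00°
∠T = 0.00° − 90.00° = -90.00°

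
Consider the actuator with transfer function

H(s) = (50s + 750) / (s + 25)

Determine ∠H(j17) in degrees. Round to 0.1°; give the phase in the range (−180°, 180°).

14.4°

Substitute s = j17:
Numerator: 50(j17) + 750 = 750 + j850
Denominator: (j17) + 25 = 25 + j17
|N| = √(750² + 850²) ≈ 1133.6, ∠N ≈ 48.58°
|D| = √(25² + 17²) ≈ 30.232, ∠D ≈ 34.22°
∠H = 48.58° − 34.22° = 14.36°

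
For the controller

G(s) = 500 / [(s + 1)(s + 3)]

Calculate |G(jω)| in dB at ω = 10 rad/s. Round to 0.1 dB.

At s = jω = j10:
pole (s+1): 1 + j10 → |·| = √(1²+10²) = √101 ≈ 10.05, ∠ = arctan(10/1) ≈ 84.29°
pole (s+3): 3 + j10 → |·| = √(3²+10²) = √109 ≈ 10.44, ∠ = arctan(10/3) ≈ 73.30°
|G| = 500 / 104.92 ≈ 4.7655
Gain = 20 log₁₀(4.7655) ≈ 13.56 dB

13.6 dB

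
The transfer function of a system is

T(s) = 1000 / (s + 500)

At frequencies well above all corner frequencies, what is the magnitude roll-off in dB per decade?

Each pole contributes −20 dB/decade at high frequency; each zero contributes +20 dB/decade.
Net: 0 zero(s) − 1 pole(s) → -20 dB/decade.

-20 dB/decade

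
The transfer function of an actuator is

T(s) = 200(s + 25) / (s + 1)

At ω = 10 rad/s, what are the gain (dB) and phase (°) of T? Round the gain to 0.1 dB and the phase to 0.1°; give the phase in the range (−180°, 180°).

54.6 dB, -62.5°

At s = jω = j10:
zero (s+25): 25 + j10 → |·| = √(25²+10²) = √725 ≈ 26.926, ∠ = arctan(10/25) ≈ 21.80°
pole (s+1): 1 + j10 → |·| = √(1²+10²) = √101 ≈ 10.05, ∠ = arctan(10/1) ≈ 84.29°
|T| = 200 · 26.926 / 10.05 ≈ 535.84
Gain = 20 log₁₀(535.84) ≈ 54.58 dB
∠T = 21.80° − 84.29° = -62.49°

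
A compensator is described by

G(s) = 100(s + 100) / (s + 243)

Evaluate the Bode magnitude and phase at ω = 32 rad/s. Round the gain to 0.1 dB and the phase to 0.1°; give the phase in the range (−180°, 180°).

32.6 dB, 10.2°

At s = jω = j32:
zero (s+100): 100 + j32 → |·| = √(100²+32²) = √11024 ≈ 105, ∠ = arctan(32/100) ≈ 17.74°
pole (s+243): 243 + j32 → |·| = √(243²+32²) = √60073 ≈ 245.1, ∠ = arctan(32/243) ≈ 7.50°
|G| = 100 · 105 / 245.1 ≈ 42.84
Gain = 20 log₁₀(42.84) ≈ 32.64 dB
∠G = 17.74° − 7.50° = 10.24°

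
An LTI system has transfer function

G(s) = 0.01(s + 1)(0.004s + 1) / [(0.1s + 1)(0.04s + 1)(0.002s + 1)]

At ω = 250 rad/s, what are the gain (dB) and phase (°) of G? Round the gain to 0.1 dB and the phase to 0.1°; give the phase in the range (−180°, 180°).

At ω = 250 rad/s:
zero (1 + j250·1) = 1 + j250 → |·| ≈ 250, ∠ ≈ 89.77°
zero (1 + j250·0.004) = 1 + j1 → |·| ≈ 1.4142, ∠ ≈ 45.00°
pole (1 + j250·0.1) = 1 + j25 → |·| ≈ 25.02, ∠ ≈ 87.71°
pole (1 + j250·0.04) = 1 + j10 → |·| ≈ 10.05, ∠ ≈ 84.29°
pole (1 + j250·0.002) = 1 + j0.5 → |·| ≈ 1.118, ∠ ≈ 26.57°
|G| = 0.01 · 250 · 1.4142 / (25.02 · 10.05 · 1.118) ≈ 0.012576
Gain = 20 log₁₀(0.012576) ≈ -38.01 dB
∠G = (89.77° + 45.00°) − (87.71° + 84.29° + 26.57°) = -63.80°

-38.0 dB, -63.8°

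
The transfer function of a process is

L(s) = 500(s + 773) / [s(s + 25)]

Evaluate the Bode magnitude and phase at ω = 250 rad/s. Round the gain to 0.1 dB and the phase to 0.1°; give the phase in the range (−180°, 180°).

At s = jω = j250:
zero (s+773): 773 + j250 → |·| = √(773²+250²) = √660029 ≈ 812.42, ∠ = arctan(250/773) ≈ 17.92°
pole (s+25): 25 + j250 → |·| = √(25²+250²) = √63125 ≈ 251.25, ∠ = arctan(250/25) ≈ 84.29°
pole at origin: |s| = 250, ∠ = 90.00° (in denominator)
|L| = 500 · 812.42 / 62812 ≈ 6.4671
Gain = 20 log₁₀(6.4671) ≈ 16.21 dB
∠L = 17.92° − 174.29° = -156.37°

16.2 dB, -156.4°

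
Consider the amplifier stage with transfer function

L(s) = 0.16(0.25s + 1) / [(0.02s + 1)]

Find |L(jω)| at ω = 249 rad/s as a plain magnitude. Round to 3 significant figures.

1.96

At ω = 249 rad/s:
zero (1 + j249·0.25) = 1 + j62.25 → |·| ≈ 62.258, ∠ ≈ 89.08°
pole (1 + j249·0.02) = 1 + j4.98 → |·| ≈ 5.0794, ∠ ≈ 78.65°
|L| = 0.16 · 62.258 / (5.0794) ≈ 1.9611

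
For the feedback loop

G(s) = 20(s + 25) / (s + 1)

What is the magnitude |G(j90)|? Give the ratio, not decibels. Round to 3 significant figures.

20.8

At s = jω = j90:
zero (s+25): 25 + j90 → |·| = √(25²+90²) = √8725 ≈ 93.408, ∠ = arctan(90/25) ≈ 74.48°
pole (s+1): 1 + j90 → |·| = √(1²+90²) = √8101 ≈ 90.006, ∠ = arctan(90/1) ≈ 89.36°
|G| = 20 · 93.408 / 90.006 ≈ 20.756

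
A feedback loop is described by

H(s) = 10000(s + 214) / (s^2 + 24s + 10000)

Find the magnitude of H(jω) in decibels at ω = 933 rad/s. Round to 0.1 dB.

20.9 dB

At s = jω = j933:
zero (s+214): 214 + j933 → |·| = √(214²+933²) = √916285 ≈ 957.23, ∠ = arctan(933/214) ≈ 77.08°
quadratic: (j933)² + 24·j933 + 10000 = -860489 + j22392 → |·| ≈ 8.6078e+05, ∠ ≈ 178.51°
|H| = 10000 · 957.23 / 8.6078e+05 ≈ 11.12
Gain = 20 log₁₀(11.12) ≈ 20.92 dB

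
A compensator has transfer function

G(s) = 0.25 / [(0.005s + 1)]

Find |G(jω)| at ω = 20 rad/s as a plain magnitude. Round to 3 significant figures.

0.249

At ω = 20 rad/s:
pole (1 + j20·0.005) = 1 + j0.1 → |·| ≈ 1.005, ∠ ≈ 5.71°
|G| = 0.25 · 1 / (1.005) ≈ 0.24876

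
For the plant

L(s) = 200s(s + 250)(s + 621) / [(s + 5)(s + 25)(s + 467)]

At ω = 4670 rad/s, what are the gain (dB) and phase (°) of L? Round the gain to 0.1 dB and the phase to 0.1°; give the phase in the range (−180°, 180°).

46.1 dB, -4.6°

At s = jω = j4670:
zero (s+250): 250 + j4670 → |·| = √(250²+4670²) = √21871400 ≈ 4676.7, ∠ = arctan(4670/250) ≈ 86.94°
zero (s+621): 621 + j4670 → |·| = √(621²+4670²) = √22194541 ≈ 4711.1, ∠ = arctan(4670/621) ≈ 82.43°
zero at origin: s = j4670 → |·| = 4670, ∠ = 90.00°
pole (s+5): 5 + j4670 → |·| = √(5²+4670²) = √21808925 ≈ 4670, ∠ = arctan(4670/5) ≈ 89.94°
pole (s+25): 25 + j4670 → |·| = √(25²+4670²) = √21809525 ≈ 4670.1, ∠ = arctan(4670/25) ≈ 89.69°
pole (s+467): 467 + j4670 → |·| = √(467²+4670²) = √22026989 ≈ 4693.3, ∠ = arctan(4670/467) ≈ 84.29°
|L| = 200 · 1.0289e+11 / 1.0236e+11 ≈ 201.04
Gain = 20 log₁₀(201.04) ≈ 46.07 dB
∠L = 259.37° − 263.92° = -4.55°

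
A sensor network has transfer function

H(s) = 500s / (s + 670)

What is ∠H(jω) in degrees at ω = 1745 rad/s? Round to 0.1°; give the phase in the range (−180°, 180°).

At s = jω = j1745:
zero at origin: s = j1745 → |·| = 1745, ∠ = 90.00°
pole (s+670): 670 + j1745 → |·| = √(670²+1745²) = √3493925 ≈ 1869.2, ∠ = arctan(1745/670) ≈ 69.00°
∠H = 90.00° − 69.00° = 21.00°

21.0°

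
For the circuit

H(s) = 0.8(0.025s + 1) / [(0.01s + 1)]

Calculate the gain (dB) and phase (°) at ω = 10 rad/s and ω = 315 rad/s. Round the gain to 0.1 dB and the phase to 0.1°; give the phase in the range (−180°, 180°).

ω = 10: -1.7 dB, 8.3°; ω = 315: 5.7 dB, 10.4°

At ω = 10 rad/s:
zero (1 + j10·0.025) = 1 + j0.25 → |·| ≈ 1.0308, ∠ ≈ 14.04°
pole (1 + j10·0.01) = 1 + j0.1 → |·| ≈ 1.005, ∠ ≈ 5.71°
|H| = 0.8 · 1.0308 / (1.005) ≈ 0.82054
Gain = 20 log₁₀(0.82054) ≈ -1.72 dB
∠H = (14.04°) − (5.71°) = 8.33°

At ω = 315 rad/s:
zero (1 + j315·0.025) = 1 + j7.875 → |·| ≈ 7.9382, ∠ ≈ 82.76°
pole (1 + j315·0.01) = 1 + j3.15 → |·| ≈ 3.3049, ∠ ≈ 72.39°
|H| = 0.8 · 7.9382 / (3.3049) ≈ 1.9216
Gain = 20 log₁₀(1.9216) ≈ 5.67 dB
∠H = (82.76°) − (72.39°) = 10.37°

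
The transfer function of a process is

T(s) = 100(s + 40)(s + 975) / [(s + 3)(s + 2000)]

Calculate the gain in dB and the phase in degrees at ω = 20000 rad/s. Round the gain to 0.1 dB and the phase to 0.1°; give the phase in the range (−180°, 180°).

At s = jω = j20000:
zero (s+40): 40 + j20000 → |·| = √(40²+20000²) = √400001600 ≈ 20000, ∠ = arctan(20000/40) ≈ 89.89°
zero (s+975): 975 + j20000 → |·| = √(975²+20000²) = √400950625 ≈ 20024, ∠ = arctan(20000/975) ≈ 87.21°
pole (s+3): 3 + j20000 → |·| = √(3²+20000²) = √400000009 ≈ 20000, ∠ = arctan(20000/3) ≈ 89.99°
pole (s+2000): 2000 + j20000 → |·| = √(2000²+20000²) = √404000000 ≈ 20100, ∠ = arctan(20000/2000) ≈ 84.29°
|T| = 100 · 4.0048e+08 / 4.02e+08 ≈ 99.622
Gain = 20 log₁₀(99.622) ≈ 39.97 dB
∠T = 177.10° − 174.28° = 2.82°

40.0 dB, 2.8°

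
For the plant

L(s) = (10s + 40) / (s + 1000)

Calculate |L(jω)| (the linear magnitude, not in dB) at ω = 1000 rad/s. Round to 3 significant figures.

7.07

Substitute s = j1000:
Numerator: 10(j1000) + 40 = 40 + j10000
Denominator: (j1000) + 1000 = 1000 + j1000
|N| = √(40² + 10000²) ≈ 10000, ∠N ≈ 89.77°
|D| = √(1000² + 1000²) ≈ 1414.2, ∠D ≈ 45.00°
|L| = 10000 / 1414.2 ≈ 7.0711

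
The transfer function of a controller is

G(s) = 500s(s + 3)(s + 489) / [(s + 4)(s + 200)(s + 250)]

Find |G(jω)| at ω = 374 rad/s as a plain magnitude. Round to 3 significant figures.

At s = jω = j374:
zero (s+3): 3 + j374 → |·| = √(3²+374²) = √139885 ≈ 374.01, ∠ = arctan(374/3) ≈ 89.54°
zero (s+489): 489 + j374 → |·| = √(489²+374²) = √378997 ≈ 615.63, ∠ = arctan(374/489) ≈ 37.41°
zero at origin: s = j374 → |·| = 374, ∠ = 90.00°
pole (s+4): 4 + j374 → |·| = √(4²+374²) = √139892 ≈ 374.02, ∠ = arctan(374/4) ≈ 89.39°
pole (s+200): 200 + j374 → |·| = √(200²+374²) = √179876 ≈ 424.12, ∠ = arctan(374/200) ≈ 61.86°
pole (s+250): 250 + j374 → |·| = √(250²+374²) = √202376 ≈ 449.86, ∠ = arctan(374/250) ≈ 56.24°
|G| = 500 · 8.6114e+07 / 7.1361e+07 ≈ 603.37

603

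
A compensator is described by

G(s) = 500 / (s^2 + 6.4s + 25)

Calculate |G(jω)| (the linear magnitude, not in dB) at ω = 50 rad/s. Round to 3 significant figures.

At s = jω = j50:
quadratic: (j50)² + 6.4·j50 + 25 = -2475 + j320 → |·| ≈ 2495.6, ∠ ≈ 172.63°
|G| = 500 / 2495.6 ≈ 0.20035

0.200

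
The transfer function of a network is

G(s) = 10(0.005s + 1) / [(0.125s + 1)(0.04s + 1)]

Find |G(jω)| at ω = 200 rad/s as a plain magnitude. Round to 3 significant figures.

At ω = 200 rad/s:
zero (1 + j200·0.005) = 1 + j1 → |·| ≈ 1.4142, ∠ ≈ 45.00°
pole (1 + j200·0.125) = 1 + j25 → |·| ≈ 25.02, ∠ ≈ 87.71°
pole (1 + j200·0.04) = 1 + j8 → |·| ≈ 8.0623, ∠ ≈ 82.87°
|G| = 10 · 1.4142 / (25.02 · 8.0623) ≈ 0.070108

0.0701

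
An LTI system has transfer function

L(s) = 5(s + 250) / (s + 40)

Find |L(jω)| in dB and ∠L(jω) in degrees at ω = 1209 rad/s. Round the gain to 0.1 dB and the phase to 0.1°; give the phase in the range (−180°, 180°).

14.2 dB, -9.8°

At s = jω = j1209:
zero (s+250): 250 + j1209 → |·| = √(250²+1209²) = √1524181 ≈ 1234.6, ∠ = arctan(1209/250) ≈ 78.32°
pole (s+40): 40 + j1209 → |·| = √(40²+1209²) = √1463281 ≈ 1209.7, ∠ = arctan(1209/40) ≈ 88.11°
|L| = 5 · 1234.6 / 1209.7 ≈ 5.1029
Gain = 20 log₁₀(5.1029) ≈ 14.16 dB
∠L = 78.32° − 88.11° = -9.79°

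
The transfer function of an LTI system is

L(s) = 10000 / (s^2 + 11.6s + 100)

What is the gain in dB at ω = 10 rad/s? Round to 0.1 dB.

38.7 dB

At s = jω = j10:
quadratic: (j10)² + 11.6·j10 + 100 = 0 + j116 → |·| ≈ 116, ∠ ≈ 90.00°
|L| = 10000 / 116 ≈ 86.207
Gain = 20 log₁₀(86.207) ≈ 38.71 dB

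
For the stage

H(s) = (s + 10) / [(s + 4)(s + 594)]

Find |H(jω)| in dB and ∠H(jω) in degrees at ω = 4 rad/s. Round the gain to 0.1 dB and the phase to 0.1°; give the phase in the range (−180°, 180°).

At s = jω = j4:
zero (s+10): 10 + j4 → |·| = √(10²+4²) = √116 ≈ 10.77, ∠ = arctan(4/10) ≈ 21.80°
pole (s+4): 4 + j4 → |·| = √(4²+4²) = √32 ≈ 5.6569, ∠ = arctan(4/4) ≈ 45.00°
pole (s+594): 594 + j4 → |·| = √(594²+4²) = √352852 ≈ 594.01, ∠ = arctan(4/594) ≈ 0.39°
|H| = 1 · 10.77 / 3360.3 ≈ 0.0032051
Gain = 20 log₁₀(0.0032051) ≈ -49.88 dB
∠H = 21.80° − 45.39° = -23.59°

-49.9 dB, -23.6°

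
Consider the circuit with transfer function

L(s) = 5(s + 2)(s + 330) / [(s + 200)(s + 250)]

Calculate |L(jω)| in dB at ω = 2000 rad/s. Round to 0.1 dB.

14.0 dB

At s = jω = j2000:
zero (s+2): 2 + j2000 → |·| = √(2²+2000²) = √4000004 ≈ 2000, ∠ = arctan(2000/2) ≈ 89.94°
zero (s+330): 330 + j2000 → |·| = √(330²+2000²) = √4108900 ≈ 2027, ∠ = arctan(2000/330) ≈ 80.63°
pole (s+200): 200 + j2000 → |·| = √(200²+2000²) = √4040000 ≈ 2010, ∠ = arctan(2000/200) ≈ 84.29°
pole (s+250): 250 + j2000 → |·| = √(250²+2000²) = √4062500 ≈ 2015.6, ∠ = arctan(2000/250) ≈ 82.87°
|L| = 5 · 4.054e+06 / 4.0514e+06 ≈ 5.0032
Gain = 20 log₁₀(5.0032) ≈ 13.98 dB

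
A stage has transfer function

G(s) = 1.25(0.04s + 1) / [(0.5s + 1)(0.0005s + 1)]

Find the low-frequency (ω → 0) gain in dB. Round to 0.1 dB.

1.9 dB

G(0) = 1.25 · 1 / 1 = 1.25
20 log₁₀(1.25) ≈ 1.94 dB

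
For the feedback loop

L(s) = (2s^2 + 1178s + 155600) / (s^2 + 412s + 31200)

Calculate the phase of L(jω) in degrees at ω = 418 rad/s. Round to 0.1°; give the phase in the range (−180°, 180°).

Substitute s = j418:
Numerator: 2(j418)^2 + 1178(j418) + 155600 = -193848 + j492404
Denominator: (j418)^2 + 412(j418) + 31200 = -143524 + j172216
|N| = √(193848² + 492404²) ≈ 5.2919e+05, ∠N ≈ 111.49°
|D| = √(143524² + 172216²) ≈ 2.2418e+05, ∠D ≈ 129.81°
∠L = 111.49° − 129.81° = -18.32°

-18.3°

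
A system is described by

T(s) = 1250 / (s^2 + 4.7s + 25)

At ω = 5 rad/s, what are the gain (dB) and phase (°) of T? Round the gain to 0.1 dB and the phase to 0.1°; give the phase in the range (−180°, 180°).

34.5 dB, -90.0°

At s = jω = j5:
quadratic: (j5)² + 4.7·j5 + 25 = 0 + j23.5 → |·| ≈ 23.5, ∠ ≈ 90.00°
|T| = 1250 / 23.5 ≈ 53.191
Gain = 20 log₁₀(53.191) ≈ 34.52 dB
∠T = 0.00° − 90.00° = -90.00°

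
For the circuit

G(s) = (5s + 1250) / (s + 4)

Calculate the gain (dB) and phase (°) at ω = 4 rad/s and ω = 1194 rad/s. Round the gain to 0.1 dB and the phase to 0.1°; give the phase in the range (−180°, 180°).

Substitute s = j4:
Numerator: 5(j4) + 1250 = 1250 + j20
Denominator: (j4) + 4 = 4 + j4
|N| = √(1250² + 20²) ≈ 1250.2, ∠N ≈ 0.92°
|D| = √(4² + 4²) ≈ 5.6569, ∠D ≈ 45.00°
|G| = 1250.2 / 5.6569 ≈ 221
Gain = 20 log₁₀(221) ≈ 46.89 dB
∠G = 0.92° − 45.00° = -44.08°

Substitute s = j1194:
Numerator: 5(j1194) + 1250 = 1250 + j5970
Denominator: (j1194) + 4 = 4 + j1194
|N| = √(1250² + 5970²) ≈ 6099.5, ∠N ≈ 78.17°
|D| = √(4² + 1194²) ≈ 1194, ∠D ≈ 89.81°
|G| = 6099.5 / 1194 ≈ 5.1085
Gain = 20 log₁₀(5.1085) ≈ 14.17 dB
∠G = 78.17° − 89.81° = -11.64°

ω = 4: 46.9 dB, -44.1°; ω = 1194: 14.2 dB, -11.6°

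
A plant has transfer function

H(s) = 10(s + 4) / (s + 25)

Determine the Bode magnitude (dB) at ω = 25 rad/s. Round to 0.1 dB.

17.1 dB

At s = jω = j25:
zero (s+4): 4 + j25 → |·| = √(4²+25²) = √641 ≈ 25.318, ∠ = arctan(25/4) ≈ 80.91°
pole (s+25): 25 + j25 → |·| = √(25²+25²) = √1250 ≈ 35.355, ∠ = arctan(25/25) ≈ 45.00°
|H| = 10 · 25.318 / 35.355 ≈ 7.1611
Gain = 20 log₁₀(7.1611) ≈ 17.10 dB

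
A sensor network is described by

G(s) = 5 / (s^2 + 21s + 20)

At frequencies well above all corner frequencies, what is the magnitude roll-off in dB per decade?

-40 dB/decade

Each pole contributes −20 dB/decade at high frequency; each zero contributes +20 dB/decade.
Net: 0 zero(s) − 2 pole(s) → -40 dB/decade.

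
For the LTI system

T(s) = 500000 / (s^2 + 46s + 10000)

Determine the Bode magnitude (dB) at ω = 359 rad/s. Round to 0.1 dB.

12.4 dB

At s = jω = j359:
quadratic: (j359)² + 46·j359 + 10000 = -118881 + j16514 → |·| ≈ 1.2002e+05, ∠ ≈ 172.09°
|T| = 500000 / 1.2002e+05 ≈ 4.166
Gain = 20 log₁₀(4.166) ≈ 12.39 dB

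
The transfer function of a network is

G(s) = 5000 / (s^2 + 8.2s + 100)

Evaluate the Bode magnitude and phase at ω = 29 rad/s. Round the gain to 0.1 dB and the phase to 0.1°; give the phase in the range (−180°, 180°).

16.2 dB, -162.2°

At s = jω = j29:
quadratic: (j29)² + 8.2·j29 + 100 = -741 + j237.8 → |·| ≈ 778.22, ∠ ≈ 162.21°
|G| = 5000 / 778.22 ≈ 6.4249
Gain = 20 log₁₀(6.4249) ≈ 16.16 dB
∠G = 0.00° − 162.21° = -162.21°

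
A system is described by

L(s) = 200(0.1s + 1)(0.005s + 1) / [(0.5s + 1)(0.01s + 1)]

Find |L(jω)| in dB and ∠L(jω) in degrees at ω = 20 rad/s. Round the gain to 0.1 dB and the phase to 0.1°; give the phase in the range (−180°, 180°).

32.8 dB, -26.5°

At ω = 20 rad/s:
zero (1 + j20·0.1) = 1 + j2 → |·| ≈ 2.2361, ∠ ≈ 63.43°
zero (1 + j20·0.005) = 1 + j0.1 → |·| ≈ 1.005, ∠ ≈ 5.71°
pole (1 + j20·0.5) = 1 + j10 → |·| ≈ 10.05, ∠ ≈ 84.29°
pole (1 + j20·0.01) = 1 + j0.2 → |·| ≈ 1.0198, ∠ ≈ 11.31°
|L| = 200 · 2.2361 · 1.005 / (10.05 · 1.0198) ≈ 43.854
Gain = 20 log₁₀(43.854) ≈ 32.84 dB
∠L = (63.43° + 5.71°) − (84.29° + 11.31°) = -26.46°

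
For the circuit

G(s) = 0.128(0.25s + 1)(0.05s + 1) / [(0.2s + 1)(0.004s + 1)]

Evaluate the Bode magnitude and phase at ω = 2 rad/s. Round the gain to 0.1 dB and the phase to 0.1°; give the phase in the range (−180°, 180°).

At ω = 2 rad/s:
zero (1 + j2·0.25) = 1 + j0.5 → |·| ≈ 1.118, ∠ ≈ 26.57°
zero (1 + j2·0.05) = 1 + j0.1 → |·| ≈ 1.005, ∠ ≈ 5.71°
pole (1 + j2·0.2) = 1 + j0.4 → |·| ≈ 1.077, ∠ ≈ 21.80°
pole (1 + j2·0.004) = 1 + j0.008 → |·| ≈ 1, ∠ ≈ 0.46°
|G| = 0.128 · 1.118 · 1.005 / (1.077 · 1) ≈ 0.13354
Gain = 20 log₁₀(0.13354) ≈ -17.49 dB
∠G = (26.57° + 5.71°) − (21.80° + 0.46°) = 10.02°

-17.5 dB, 10.0°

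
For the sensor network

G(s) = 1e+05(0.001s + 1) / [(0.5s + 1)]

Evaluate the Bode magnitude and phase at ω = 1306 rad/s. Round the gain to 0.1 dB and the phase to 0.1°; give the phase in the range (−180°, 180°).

48.0 dB, -37.4°

At ω = 1306 rad/s:
zero (1 + j1306·0.001) = 1 + j1.306 → |·| ≈ 1.6449, ∠ ≈ 52.56°
pole (1 + j1306·0.5) = 1 + j653 → |·| ≈ 653, ∠ ≈ 89.91°
|G| = 1e+05 · 1.6449 / (653) ≈ 251.9
Gain = 20 log₁₀(251.9) ≈ 48.02 dB
∠G = (52.56°) − (89.91°) = -37.35°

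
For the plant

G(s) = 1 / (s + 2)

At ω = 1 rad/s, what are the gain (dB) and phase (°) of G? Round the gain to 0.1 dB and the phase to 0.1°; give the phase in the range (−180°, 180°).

-7.0 dB, -26.6°

Substitute s = j1:
Numerator: 1 = 1 + j0
Denominator: (j1) + 2 = 2 + j1
|N| = √(1² + 0²) ≈ 1, ∠N ≈ 0.00°
|D| = √(2² + 1²) ≈ 2.2361, ∠D ≈ 26.57°
|G| = 1 / 2.2361 ≈ 0.44721
Gain = 20 log₁₀(0.44721) ≈ -6.99 dB
∠G = 0.00° − 26.57° = -26.57°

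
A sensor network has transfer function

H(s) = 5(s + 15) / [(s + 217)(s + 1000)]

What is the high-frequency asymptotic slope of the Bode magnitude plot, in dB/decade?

-20 dB/decade

Each pole contributes −20 dB/decade at high frequency; each zero contributes +20 dB/decade.
Net: 1 zero(s) − 2 pole(s) → -20 dB/decade.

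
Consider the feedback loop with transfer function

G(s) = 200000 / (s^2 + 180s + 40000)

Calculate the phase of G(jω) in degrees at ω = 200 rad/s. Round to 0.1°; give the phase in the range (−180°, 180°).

-90.0°

At s = jω = j200:
quadratic: (j200)² + 180·j200 + 40000 = 0 + j36000 → |·| ≈ 36000, ∠ ≈ 90.00°
∠G = 0.00° − 90.00° = -90.00°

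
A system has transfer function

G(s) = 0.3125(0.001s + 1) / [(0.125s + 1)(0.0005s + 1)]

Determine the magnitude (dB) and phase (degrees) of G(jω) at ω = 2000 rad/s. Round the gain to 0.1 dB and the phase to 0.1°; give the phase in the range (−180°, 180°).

-54.1 dB, -71.3°

At ω = 2000 rad/s:
zero (1 + j2000·0.001) = 1 + j2 → |·| ≈ 2.2361, ∠ ≈ 63.43°
pole (1 + j2000·0.125) = 1 + j250 → |·| ≈ 250, ∠ ≈ 89.77°
pole (1 + j2000·0.0005) = 1 + j1 → |·| ≈ 1.4142, ∠ ≈ 45.00°
|G| = 0.3125 · 2.2361 / (250 · 1.4142) ≈ 0.0019765
Gain = 20 log₁₀(0.0019765) ≈ -54.08 dB
∠G = (63.43°) − (89.77° + 45.00°) = -71.34°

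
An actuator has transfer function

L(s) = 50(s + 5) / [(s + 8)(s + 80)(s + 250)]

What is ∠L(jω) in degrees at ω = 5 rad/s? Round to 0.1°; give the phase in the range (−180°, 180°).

At s = jω = j5:
zero (s+5): 5 + j5 → |·| = √(5²+5²) = √50 ≈ 7.0711, ∠ = arctan(5/5) ≈ 45.00°
pole (s+8): 8 + j5 → |·| = √(8²+5²) = √89 ≈ 9.434, ∠ = arctan(5/8) ≈ 32.01°
pole (s+80): 80 + j5 → |·| = √(80²+5²) = √6425 ≈ 80.156, ∠ = arctan(5/80) ≈ 3.58°
pole (s+250): 250 + j5 → |·| = √(250²+5²) = √62525 ≈ 250.05, ∠ = arctan(5/250) ≈ 1.15°
∠L = 45.00° − 36.74° = 8.26°

8.3°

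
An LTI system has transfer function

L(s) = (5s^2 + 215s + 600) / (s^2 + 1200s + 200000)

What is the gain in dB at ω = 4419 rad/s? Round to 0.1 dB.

Substitute s = j4419:
Numerator: 5(j4419)^2 + 215(j4419) + 600 = -97637205 + j950085
Denominator: (j4419)^2 + 1200(j4419) + 200000 = -19327561 + j5302800
|N| = √(97637205² + 950085²) ≈ 9.7642e+07, ∠N ≈ 179.44°
|D| = √(19327561² + 5302800²) ≈ 2.0042e+07, ∠D ≈ 164.66°
|L| = 9.7642e+07 / 2.0042e+07 ≈ 4.8719
Gain = 20 log₁₀(4.8719) ≈ 13.75 dB

13.8 dB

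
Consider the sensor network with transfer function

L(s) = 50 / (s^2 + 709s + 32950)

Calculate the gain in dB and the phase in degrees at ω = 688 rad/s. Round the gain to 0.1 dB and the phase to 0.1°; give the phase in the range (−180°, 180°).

Substitute s = j688:
Numerator: 50 = 50 + j0
Denominator: (j688)^2 + 709(j688) + 32950 = -440394 + j487792
|N| = √(50² + 0²) ≈ 50, ∠N ≈ 0.00°
|D| = √(440394² + 487792²) ≈ 6.5718e+05, ∠D ≈ 132.08°
|L| = 50 / 6.5718e+05 ≈ 7.6083e-05
Gain = 20 log₁₀(7.6083e-05) ≈ -82.37 dB
∠L = 0.00° − 132.08° = -132.08°

-82.4 dB, -132.1°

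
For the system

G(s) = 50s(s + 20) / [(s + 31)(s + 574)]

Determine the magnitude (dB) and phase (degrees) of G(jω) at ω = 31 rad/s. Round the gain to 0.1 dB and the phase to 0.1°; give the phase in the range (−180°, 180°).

At s = jω = j31:
zero (s+20): 20 + j31 → |·| = √(20²+31²) = √1361 ≈ 36.892, ∠ = arctan(31/20) ≈ 57.17°
zero at origin: s = j31 → |·| = 31, ∠ = 90.00°
pole (s+31): 31 + j31 → |·| = √(31²+31²) = √1922 ≈ 43.841, ∠ = arctan(31/31) ≈ 45.00°
pole (s+574): 574 + j31 → |·| = √(574²+31²) = √330437 ≈ 574.84, ∠ = arctan(31/574) ≈ 3.09°
|G| = 50 · 1143.7 / 25202 ≈ 2.2691
Gain = 20 log₁₀(2.2691) ≈ 7.12 dB
∠G = 147.17° − 48.09° = 99.08°

7.1 dB, 99.1°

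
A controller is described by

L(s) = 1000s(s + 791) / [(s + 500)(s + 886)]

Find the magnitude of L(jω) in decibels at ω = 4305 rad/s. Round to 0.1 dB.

At s = jω = j4305:
zero (s+791): 791 + j4305 → |·| = √(791²+4305²) = √19158706 ≈ 4377.1, ∠ = arctan(4305/791) ≈ 79.59°
zero at origin: s = j4305 → |·| = 4305, ∠ = 90.00°
pole (s+500): 500 + j4305 → |·| = √(500²+4305²) = √18783025 ≈ 4333.9, ∠ = arctan(4305/500) ≈ 83.38°
pole (s+886): 886 + j4305 → |·| = √(886²+4305²) = √19318021 ≈ 4395.2, ∠ = arctan(4305/886) ≈ 78.37°
|L| = 1000 · 1.8843e+07 / 1.9048e+07 ≈ 989.24
Gain = 20 log₁₀(989.24) ≈ 59.91 dB

59.9 dB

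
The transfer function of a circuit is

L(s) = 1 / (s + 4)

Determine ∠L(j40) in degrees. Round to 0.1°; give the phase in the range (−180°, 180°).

-84.3°

At s = jω = j40:
pole (s+4): 4 + j40 → |·| = √(4²+40²) = √1616 ≈ 40.2, ∠ = arctan(40/4) ≈ 84.29°
∠L = 0.00° − 84.29° = -84.29°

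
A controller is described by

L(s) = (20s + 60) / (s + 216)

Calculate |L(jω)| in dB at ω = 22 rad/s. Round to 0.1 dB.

6.2 dB

Substitute s = j22:
Numerator: 20(j22) + 60 = 60 + j440
Denominator: (j22) + 216 = 216 + j22
|N| = √(60² + 440²) ≈ 444.07, ∠N ≈ 82.23°
|D| = √(216² + 22²) ≈ 217.12, ∠D ≈ 5.82°
|L| = 444.07 / 217.12 ≈ 2.0453
Gain = 20 log₁₀(2.0453) ≈ 6.22 dB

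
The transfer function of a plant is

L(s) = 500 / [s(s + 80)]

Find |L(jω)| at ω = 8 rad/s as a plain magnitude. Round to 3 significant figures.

At s = jω = j8:
pole (s+80): 80 + j8 → |·| = √(80²+8²) = √6464 ≈ 80.399, ∠ = arctan(8/80) ≈ 5.71°
pole at origin: |s| = 8, ∠ = 90.00° (in denominator)
|L| = 500 / 643.19 ≈ 0.77738

0.777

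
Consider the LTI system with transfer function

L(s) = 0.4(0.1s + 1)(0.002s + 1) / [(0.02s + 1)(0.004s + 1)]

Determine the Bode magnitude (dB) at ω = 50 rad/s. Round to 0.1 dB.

3.1 dB

At ω = 50 rad/s:
zero (1 + j50·0.1) = 1 + j5 → |·| ≈ 5.099, ∠ ≈ 78.69°
zero (1 + j50·0.002) = 1 + j0.1 → |·| ≈ 1.005, ∠ ≈ 5.71°
pole (1 + j50·0.02) = 1 + j1 → |·| ≈ 1.4142, ∠ ≈ 45.00°
pole (1 + j50·0.004) = 1 + j0.2 → |·| ≈ 1.0198, ∠ ≈ 11.31°
|L| = 0.4 · 5.099 · 1.005 / (1.4142 · 1.0198) ≈ 1.4213
Gain = 20 log₁₀(1.4213) ≈ 3.05 dB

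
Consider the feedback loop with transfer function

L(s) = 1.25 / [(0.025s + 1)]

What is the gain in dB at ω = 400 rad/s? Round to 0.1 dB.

-18.1 dB

At ω = 400 rad/s:
pole (1 + j400·0.025) = 1 + j10 → |·| ≈ 10.05, ∠ ≈ 84.29°
|L| = 1.25 · 1 / (10.05) ≈ 0.12438
Gain = 20 log₁₀(0.12438) ≈ -18.10 dB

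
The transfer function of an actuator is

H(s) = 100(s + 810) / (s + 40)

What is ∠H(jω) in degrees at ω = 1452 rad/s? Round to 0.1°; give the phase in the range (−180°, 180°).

-27.6°

At s = jω = j1452:
zero (s+810): 810 + j1452 → |·| = √(810²+1452²) = √2764404 ≈ 1662.6, ∠ = arctan(1452/810) ≈ 60.84°
pole (s+40): 40 + j1452 → |·| = √(40²+1452²) = √2109904 ≈ 1452.6, ∠ = arctan(1452/40) ≈ 88.42°
∠H = 60.84° − 88.42° = -27.58°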